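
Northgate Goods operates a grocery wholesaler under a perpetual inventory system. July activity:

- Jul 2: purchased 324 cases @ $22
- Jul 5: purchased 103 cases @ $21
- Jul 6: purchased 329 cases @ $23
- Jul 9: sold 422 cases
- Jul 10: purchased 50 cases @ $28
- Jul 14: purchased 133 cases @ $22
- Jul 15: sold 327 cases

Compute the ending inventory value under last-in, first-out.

Jul 9, 422 sold [LIFO — newest first]: 329 @ $23 + 93 @ $21 = $9,520
Jul 15, 327 sold [LIFO — newest first]: 133 @ $22 + 50 @ $28 + 10 @ $21 + 134 @ $22 = $7,484
Total COGS = $9,520 + $7,484 = $17,004
Ending inventory: 190 @ $22 = $4,180

Ending inventory = $4,180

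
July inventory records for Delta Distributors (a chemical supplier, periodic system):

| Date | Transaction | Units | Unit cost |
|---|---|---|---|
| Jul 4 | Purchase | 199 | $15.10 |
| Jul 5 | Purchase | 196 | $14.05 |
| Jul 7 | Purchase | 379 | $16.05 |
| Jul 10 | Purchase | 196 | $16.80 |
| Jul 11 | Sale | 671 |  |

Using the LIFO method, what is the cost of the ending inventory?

Ending inventory = $4,409.90

Jul 11, 671 sold [LIFO — newest first]: 196 @ $16.80 + 379 @ $16.05 + 96 @ $14.05 = $10,724.55
Ending inventory: 199 @ $15.10 + 100 @ $14.05 = $4,409.90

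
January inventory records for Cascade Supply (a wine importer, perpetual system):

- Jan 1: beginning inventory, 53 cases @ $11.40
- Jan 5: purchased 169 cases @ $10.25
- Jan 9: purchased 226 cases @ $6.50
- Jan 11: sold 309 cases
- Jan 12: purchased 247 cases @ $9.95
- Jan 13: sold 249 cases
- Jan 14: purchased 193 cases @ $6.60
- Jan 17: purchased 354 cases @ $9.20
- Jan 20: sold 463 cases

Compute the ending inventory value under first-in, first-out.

Ending inventory = $2,033.20

Jan 11, 309 sold [FIFO — oldest first]: 53 @ $11.40 + 169 @ $10.25 + 87 @ $6.50 = $2,901.95
Jan 13, 249 sold [FIFO — oldest first]: 139 @ $6.50 + 110 @ $9.95 = $1,998.00
Jan 20, 463 sold [FIFO — oldest first]: 137 @ $9.95 + 193 @ $6.60 + 133 @ $9.20 = $3,860.55
Total COGS = $2,901.95 + $1,998.00 + $3,860.55 = $8,760.50
Ending inventory: 221 @ $9.20 = $2,033.20
Check: goods available $10,793.70 = COGS $8,760.50 + ending $2,033.20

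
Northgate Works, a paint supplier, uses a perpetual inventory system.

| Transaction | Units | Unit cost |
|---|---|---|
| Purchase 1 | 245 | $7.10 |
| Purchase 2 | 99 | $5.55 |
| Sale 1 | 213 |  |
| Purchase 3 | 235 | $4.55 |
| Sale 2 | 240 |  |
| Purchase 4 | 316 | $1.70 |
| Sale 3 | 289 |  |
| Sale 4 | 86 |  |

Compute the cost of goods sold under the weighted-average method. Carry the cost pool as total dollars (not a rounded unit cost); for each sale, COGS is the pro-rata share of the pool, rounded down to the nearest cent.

COGS = $3,712.67

After Purchase 1: 245 on hand, pool $1,739.50 (≈ $7.1000 each)
After Purchase 2: 344 on hand, pool $2,288.95 (≈ $6.6539 each)
Sale 1, sell 213: 213/344 × $2,288.95 → $1,417.28
After Purchase 3: 366 on hand, pool $1,940.92 (≈ $5.3031 each)
Sale 2, sell 240: 240/366 × $1,940.92 → $1,272.73
After Purchase 4: 442 on hand, pool $1,205.39 (≈ $2.7271 each)
Sale 3, sell 289: 289/442 × $1,205.39 → $788.13
Sale 4, sell 86: 86/153 × $417.26 → $234.53
Total COGS = $1,417.28 + $1,272.73 + $788.13 + $234.53 = $3,712.67
Ending inventory (cost pool remaining) = $182.73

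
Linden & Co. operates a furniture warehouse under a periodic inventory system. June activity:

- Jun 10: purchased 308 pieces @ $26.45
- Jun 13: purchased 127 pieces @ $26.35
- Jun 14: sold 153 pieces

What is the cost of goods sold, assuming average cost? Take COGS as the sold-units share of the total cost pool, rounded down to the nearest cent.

COGS = $4,042.38

Jun 14, sell 153: 153/435 × $11,493.05 → $4,042.38
Ending inventory (cost pool remaining) = $7,450.67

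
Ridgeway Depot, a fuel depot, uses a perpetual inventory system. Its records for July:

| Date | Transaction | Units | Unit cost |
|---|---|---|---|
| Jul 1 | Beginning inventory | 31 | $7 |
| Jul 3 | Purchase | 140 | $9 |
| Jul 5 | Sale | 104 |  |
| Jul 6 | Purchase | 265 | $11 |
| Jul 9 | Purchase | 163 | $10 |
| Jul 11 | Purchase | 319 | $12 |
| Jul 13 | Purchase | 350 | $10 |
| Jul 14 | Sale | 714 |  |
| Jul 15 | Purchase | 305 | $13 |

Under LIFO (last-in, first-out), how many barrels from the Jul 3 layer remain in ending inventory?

Jul 5, 104 sold [LIFO — newest first]: 104 @ $9 = $936
Jul 14, 714 sold [LIFO — newest first]: 350 @ $10 + 319 @ $12 + 45 @ $10 = $7,778
Total COGS = $936 + $7,778 = $8,714
Ending inventory: 31 @ $7 + 36 @ $9 + 265 @ $11 + 118 @ $10 + 305 @ $13 = $8,601

36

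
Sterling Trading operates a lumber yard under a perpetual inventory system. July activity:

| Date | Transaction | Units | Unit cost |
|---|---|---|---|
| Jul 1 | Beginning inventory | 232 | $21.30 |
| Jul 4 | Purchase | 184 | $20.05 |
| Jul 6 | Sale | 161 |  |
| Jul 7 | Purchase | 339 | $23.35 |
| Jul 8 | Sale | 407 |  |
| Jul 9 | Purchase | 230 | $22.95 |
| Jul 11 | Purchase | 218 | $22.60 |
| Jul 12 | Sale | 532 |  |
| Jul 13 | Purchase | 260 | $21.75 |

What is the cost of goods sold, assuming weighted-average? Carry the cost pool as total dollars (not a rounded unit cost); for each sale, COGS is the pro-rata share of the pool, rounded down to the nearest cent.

COGS = $24,422.03

After Jul 1: 232 on hand, pool $4,941.60 (≈ $21.3000 each)
After Jul 4: 416 on hand, pool $8,630.80 (≈ $20.7471 each)
Jul 6, sell 161: 161/416 × $8,630.80 → $3,340.28
After Jul 7: 594 on hand, pool $13,206.17 (≈ $22.2326 each)
Jul 8, sell 407: 407/594 × $13,206.17 → $9,048.67
After Jul 9: 417 on hand, pool $9,436.00 (≈ $22.6283 each)
After Jul 11: 635 on hand, pool $14,362.80 (≈ $22.6186 each)
Jul 12, sell 532: 532/635 × $14,362.80 → $12,033.08
After Jul 13: 363 on hand, pool $7,984.72 (≈ $21.9965 each)
Total COGS = $3,340.28 + $9,048.67 + $12,033.08 = $24,422.03
Ending inventory (cost pool remaining) = $7,984.72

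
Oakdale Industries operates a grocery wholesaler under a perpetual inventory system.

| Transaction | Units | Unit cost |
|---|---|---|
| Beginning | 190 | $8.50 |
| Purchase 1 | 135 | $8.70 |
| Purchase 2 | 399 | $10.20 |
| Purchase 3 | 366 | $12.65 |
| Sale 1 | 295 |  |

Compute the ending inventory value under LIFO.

Ending inventory = $7,757.45

Sale 1 (295) [LIFO — newest first]: 295 @ $12.65 = $3,731.75
Ending inventory: 190 @ $8.50 + 135 @ $8.70 + 399 @ $10.20 + 71 @ $12.65 = $7,757.45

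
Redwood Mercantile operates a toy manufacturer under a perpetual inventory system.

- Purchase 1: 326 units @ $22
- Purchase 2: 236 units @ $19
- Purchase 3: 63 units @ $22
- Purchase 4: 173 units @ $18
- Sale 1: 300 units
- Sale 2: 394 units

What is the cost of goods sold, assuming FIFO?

Sale 1 (300) [FIFO — oldest first]: 300 @ $22 = $6,600
Sale 2 (394) [FIFO — oldest first]: 26 @ $22 + 236 @ $19 + 63 @ $22 + 69 @ $18 = $7,684
Total COGS = $6,600 + $7,684 = $14,284
Ending inventory: 104 @ $18 = $1,872
Check: goods available $16,156 = COGS $14,284 + ending $1,872

COGS = $14,284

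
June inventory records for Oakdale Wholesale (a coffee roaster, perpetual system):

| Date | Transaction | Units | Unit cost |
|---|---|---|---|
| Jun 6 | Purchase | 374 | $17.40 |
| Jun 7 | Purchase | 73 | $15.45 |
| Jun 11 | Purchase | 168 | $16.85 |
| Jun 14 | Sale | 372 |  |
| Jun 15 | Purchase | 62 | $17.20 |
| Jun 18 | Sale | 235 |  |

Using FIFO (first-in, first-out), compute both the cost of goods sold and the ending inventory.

COGS = $10,331.45; ending inventory = $1,201.20

Jun 14, 372 sold [FIFO — oldest first]: 372 @ $17.40 = $6,472.80
Jun 18, 235 sold [FIFO — oldest first]: 2 @ $17.40 + 73 @ $15.45 + 160 @ $16.85 = $3,858.65
Total COGS = $6,472.80 + $3,858.65 = $10,331.45
Ending inventory: 8 @ $16.85 + 62 @ $17.20 = $1,201.20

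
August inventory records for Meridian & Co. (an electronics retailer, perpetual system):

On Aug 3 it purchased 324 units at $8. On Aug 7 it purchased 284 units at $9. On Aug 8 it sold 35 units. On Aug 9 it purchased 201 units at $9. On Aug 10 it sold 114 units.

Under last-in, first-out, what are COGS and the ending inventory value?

Aug 8, 35 sold [LIFO — newest first]: 35 @ $9 = $315
Aug 10, 114 sold [LIFO — newest first]: 114 @ $9 = $1,026
Total COGS = $315 + $1,026 = $1,341
Ending inventory: 324 @ $8 + 249 @ $9 + 87 @ $9 = $5,616

COGS = $1,341; ending inventory = $5,616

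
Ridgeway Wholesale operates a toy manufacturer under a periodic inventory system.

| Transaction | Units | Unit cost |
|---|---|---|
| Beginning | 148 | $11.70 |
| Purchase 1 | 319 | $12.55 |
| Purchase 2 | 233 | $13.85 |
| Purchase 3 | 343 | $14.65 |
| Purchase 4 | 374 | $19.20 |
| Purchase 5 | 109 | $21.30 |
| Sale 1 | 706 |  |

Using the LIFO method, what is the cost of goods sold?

COGS = $12,769.45

Sale 1 (706) [LIFO — newest first]: 109 @ $21.30 + 374 @ $19.20 + 223 @ $14.65 = $12,769.45
Ending inventory: 148 @ $11.70 + 319 @ $12.55 + 233 @ $13.85 + 120 @ $14.65 = $10,720.10
Check: goods available $23,489.55 = COGS $12,769.45 + ending $10,720.10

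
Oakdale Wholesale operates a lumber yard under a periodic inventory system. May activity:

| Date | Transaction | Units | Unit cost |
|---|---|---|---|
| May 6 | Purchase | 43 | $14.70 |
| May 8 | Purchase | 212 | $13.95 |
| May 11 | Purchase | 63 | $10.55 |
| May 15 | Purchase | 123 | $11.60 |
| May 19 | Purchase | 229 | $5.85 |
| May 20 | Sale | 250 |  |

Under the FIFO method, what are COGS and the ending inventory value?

COGS = $3,519.75; ending inventory = $3,500.85

May 20, 250 sold [FIFO — oldest first]: 43 @ $14.70 + 207 @ $13.95 = $3,519.75
Ending inventory: 5 @ $13.95 + 63 @ $10.55 + 123 @ $11.60 + 229 @ $5.85 = $3,500.85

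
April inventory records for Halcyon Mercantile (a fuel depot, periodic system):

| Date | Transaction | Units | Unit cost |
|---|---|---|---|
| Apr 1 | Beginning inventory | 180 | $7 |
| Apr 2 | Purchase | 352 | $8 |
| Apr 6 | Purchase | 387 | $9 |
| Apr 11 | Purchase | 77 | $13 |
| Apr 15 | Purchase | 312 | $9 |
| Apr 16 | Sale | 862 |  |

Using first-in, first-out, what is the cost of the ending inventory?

Ending inventory = $4,322

Apr 16, 862 sold [FIFO — oldest first]: 180 @ $7 + 352 @ $8 + 330 @ $9 = $7,046
Ending inventory: 57 @ $9 + 77 @ $13 + 312 @ $9 = $4,322
Check: goods available $11,368 = COGS $7,046 + ending $4,322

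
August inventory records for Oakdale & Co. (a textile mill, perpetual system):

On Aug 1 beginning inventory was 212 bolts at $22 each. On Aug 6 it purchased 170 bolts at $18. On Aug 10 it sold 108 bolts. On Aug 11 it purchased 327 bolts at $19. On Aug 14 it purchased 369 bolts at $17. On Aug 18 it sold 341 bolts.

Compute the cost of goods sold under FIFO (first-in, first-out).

COGS = $8,997

Aug 10, 108 sold [FIFO — oldest first]: 108 @ $22 = $2,376
Aug 18, 341 sold [FIFO — oldest first]: 104 @ $22 + 170 @ $18 + 67 @ $19 = $6,621
Total COGS = $2,376 + $6,621 = $8,997
Ending inventory: 260 @ $19 + 369 @ $17 = $11,213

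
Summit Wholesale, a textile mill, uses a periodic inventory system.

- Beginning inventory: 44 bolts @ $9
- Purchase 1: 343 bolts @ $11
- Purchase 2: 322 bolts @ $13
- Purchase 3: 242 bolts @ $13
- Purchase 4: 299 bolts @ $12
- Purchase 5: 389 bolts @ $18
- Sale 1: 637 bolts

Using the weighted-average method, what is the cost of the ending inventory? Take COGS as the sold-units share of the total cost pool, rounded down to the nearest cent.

Ending inventory = $13,505.30

Sale 1, sell 637: 637/1639 × $22,091.00 → $8,585.70
Ending inventory (cost pool remaining) = $13,505.30
Check: goods available $22,091.00 = COGS $8,585.70 + ending $13,505.30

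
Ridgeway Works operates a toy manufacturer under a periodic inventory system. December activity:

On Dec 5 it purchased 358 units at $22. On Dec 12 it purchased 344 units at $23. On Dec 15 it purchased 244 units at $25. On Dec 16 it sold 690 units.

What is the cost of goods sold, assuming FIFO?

COGS = $15,512

Dec 16, 690 sold [FIFO — oldest first]: 358 @ $22 + 332 @ $23 = $15,512
Ending inventory: 12 @ $23 + 244 @ $25 = $6,376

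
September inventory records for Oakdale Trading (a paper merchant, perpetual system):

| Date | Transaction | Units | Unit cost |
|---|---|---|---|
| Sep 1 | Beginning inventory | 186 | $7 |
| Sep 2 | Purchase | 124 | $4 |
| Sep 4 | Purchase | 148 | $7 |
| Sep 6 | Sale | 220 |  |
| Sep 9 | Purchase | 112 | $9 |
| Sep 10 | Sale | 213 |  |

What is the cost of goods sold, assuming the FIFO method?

COGS = $2,659

Sep 6, 220 sold [FIFO — oldest first]: 186 @ $7 + 34 @ $4 = $1,438
Sep 10, 213 sold [FIFO — oldest first]: 90 @ $4 + 123 @ $7 = $1,221
Total COGS = $1,438 + $1,221 = $2,659
Ending inventory: 25 @ $7 + 112 @ $9 = $1,183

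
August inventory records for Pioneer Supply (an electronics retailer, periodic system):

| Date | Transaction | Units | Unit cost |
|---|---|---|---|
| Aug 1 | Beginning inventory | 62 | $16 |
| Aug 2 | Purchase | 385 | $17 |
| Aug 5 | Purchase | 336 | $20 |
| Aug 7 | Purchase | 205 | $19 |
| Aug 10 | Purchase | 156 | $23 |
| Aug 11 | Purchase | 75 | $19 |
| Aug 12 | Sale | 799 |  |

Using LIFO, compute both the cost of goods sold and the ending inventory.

COGS = $16,087; ending inventory = $7,078

Aug 12, 799 sold [LIFO — newest first]: 75 @ $19 + 156 @ $23 + 205 @ $19 + 336 @ $20 + 27 @ $17 = $16,087
Ending inventory: 62 @ $16 + 358 @ $17 = $7,078
Check: goods available $23,165 = COGS $16,087 + ending $7,078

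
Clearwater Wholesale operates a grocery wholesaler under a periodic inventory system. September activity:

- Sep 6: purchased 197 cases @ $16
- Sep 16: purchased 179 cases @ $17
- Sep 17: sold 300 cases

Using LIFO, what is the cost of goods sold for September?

COGS = $4,979

Sep 17, 300 sold [LIFO — newest first]: 179 @ $17 + 121 @ $16 = $4,979
Ending inventory: 76 @ $16 = $1,216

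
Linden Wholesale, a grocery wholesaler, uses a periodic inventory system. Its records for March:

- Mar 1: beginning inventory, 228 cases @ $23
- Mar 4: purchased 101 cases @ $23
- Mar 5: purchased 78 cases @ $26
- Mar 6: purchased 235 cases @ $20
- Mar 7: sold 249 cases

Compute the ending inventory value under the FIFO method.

Mar 7, 249 sold [FIFO — oldest first]: 228 @ $23 + 21 @ $23 = $5,727
Ending inventory: 80 @ $23 + 78 @ $26 + 235 @ $20 = $8,568
Check: goods available $14,295 = COGS $5,727 + ending $8,568

Ending inventory = $8,568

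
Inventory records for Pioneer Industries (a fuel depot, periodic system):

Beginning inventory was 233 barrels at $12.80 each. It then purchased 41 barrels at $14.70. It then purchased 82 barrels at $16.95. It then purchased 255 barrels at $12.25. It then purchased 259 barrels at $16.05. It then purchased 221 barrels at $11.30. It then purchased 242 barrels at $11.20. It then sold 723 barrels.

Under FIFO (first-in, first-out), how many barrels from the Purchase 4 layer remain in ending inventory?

147

Sale 1 (723) [FIFO — oldest first]: 233 @ $12.80 + 41 @ $14.70 + 82 @ $16.95 + 255 @ $12.25 + 112 @ $16.05 = $9,896.35
Ending inventory: 147 @ $16.05 + 221 @ $11.30 + 242 @ $11.20 = $7,567.05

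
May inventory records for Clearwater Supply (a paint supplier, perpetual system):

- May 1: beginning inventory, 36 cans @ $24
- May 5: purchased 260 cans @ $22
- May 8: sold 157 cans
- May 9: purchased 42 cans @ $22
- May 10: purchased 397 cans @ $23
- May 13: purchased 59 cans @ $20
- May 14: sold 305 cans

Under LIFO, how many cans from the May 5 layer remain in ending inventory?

103

May 8, 157 sold [LIFO — newest first]: 157 @ $22 = $3,454
May 14, 305 sold [LIFO — newest first]: 59 @ $20 + 246 @ $23 = $6,838
Total COGS = $3,454 + $6,838 = $10,292
Ending inventory: 36 @ $24 + 103 @ $22 + 42 @ $22 + 151 @ $23 = $7,527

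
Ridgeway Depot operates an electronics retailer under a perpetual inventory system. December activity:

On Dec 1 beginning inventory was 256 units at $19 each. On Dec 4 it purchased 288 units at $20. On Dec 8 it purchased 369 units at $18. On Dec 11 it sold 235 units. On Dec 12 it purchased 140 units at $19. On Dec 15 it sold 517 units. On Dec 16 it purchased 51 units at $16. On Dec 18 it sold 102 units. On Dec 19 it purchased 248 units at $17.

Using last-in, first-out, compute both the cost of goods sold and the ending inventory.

Dec 11, 235 sold [LIFO — newest first]: 235 @ $18 = $4,230
Dec 15, 517 sold [LIFO — newest first]: 140 @ $19 + 134 @ $18 + 243 @ $20 = $9,932
Dec 18, 102 sold [LIFO — newest first]: 51 @ $16 + 45 @ $20 + 6 @ $19 = $1,830
Total COGS = $4,230 + $9,932 + $1,830 = $15,992
Ending inventory: 250 @ $19 + 248 @ $17 = $8,966
Check: goods available $24,958 = COGS $15,992 + ending $8,966

COGS = $15,992; ending inventory = $8,966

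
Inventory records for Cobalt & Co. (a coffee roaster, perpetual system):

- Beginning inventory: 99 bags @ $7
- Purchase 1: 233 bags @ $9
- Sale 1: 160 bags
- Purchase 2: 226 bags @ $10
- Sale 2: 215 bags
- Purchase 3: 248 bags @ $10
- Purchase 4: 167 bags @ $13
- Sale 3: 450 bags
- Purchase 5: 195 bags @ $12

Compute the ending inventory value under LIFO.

Ending inventory = $3,474

Sale 1 (160) [LIFO — newest first]: 160 @ $9 = $1,440
Sale 2 (215) [LIFO — newest first]: 215 @ $10 = $2,150
Sale 3 (450) [LIFO — newest first]: 167 @ $13 + 248 @ $10 + 11 @ $10 + 24 @ $9 = $4,977
Total COGS = $1,440 + $2,150 + $4,977 = $8,567
Ending inventory: 99 @ $7 + 49 @ $9 + 195 @ $12 = $3,474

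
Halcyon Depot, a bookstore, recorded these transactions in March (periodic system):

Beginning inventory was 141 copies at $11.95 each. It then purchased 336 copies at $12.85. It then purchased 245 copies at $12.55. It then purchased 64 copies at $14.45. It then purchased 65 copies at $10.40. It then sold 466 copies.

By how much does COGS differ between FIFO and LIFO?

$3.45

FIFO COGS: 141 @ $11.95 + 325 @ $12.85 = $5,861.20
LIFO COGS: 65 @ $10.40 + 64 @ $14.45 + 245 @ $12.55 + 92 @ $12.85 = $5,857.75
Difference = |$5,861.20 − $5,857.75| = $3.45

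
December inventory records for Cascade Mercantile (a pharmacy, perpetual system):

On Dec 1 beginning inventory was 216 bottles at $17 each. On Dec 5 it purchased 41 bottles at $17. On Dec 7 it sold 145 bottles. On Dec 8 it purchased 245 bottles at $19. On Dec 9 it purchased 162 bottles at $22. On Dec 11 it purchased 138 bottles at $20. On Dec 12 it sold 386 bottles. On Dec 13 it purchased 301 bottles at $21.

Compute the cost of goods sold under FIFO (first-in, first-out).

Dec 7, 145 sold [FIFO — oldest first]: 145 @ $17 = $2,465
Dec 12, 386 sold [FIFO — oldest first]: 71 @ $17 + 41 @ $17 + 245 @ $19 + 29 @ $22 = $7,197
Total COGS = $2,465 + $7,197 = $9,662
Ending inventory: 133 @ $22 + 138 @ $20 + 301 @ $21 = $12,007

COGS = $9,662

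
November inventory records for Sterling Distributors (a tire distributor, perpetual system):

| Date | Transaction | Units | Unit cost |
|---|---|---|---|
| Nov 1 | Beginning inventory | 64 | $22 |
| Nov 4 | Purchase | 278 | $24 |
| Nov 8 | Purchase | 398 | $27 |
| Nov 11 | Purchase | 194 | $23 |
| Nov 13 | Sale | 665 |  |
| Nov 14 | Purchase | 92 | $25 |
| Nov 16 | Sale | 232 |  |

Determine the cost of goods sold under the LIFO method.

COGS = $22,620

Nov 13, 665 sold [LIFO — newest first]: 194 @ $23 + 398 @ $27 + 73 @ $24 = $16,960
Nov 16, 232 sold [LIFO — newest first]: 92 @ $25 + 140 @ $24 = $5,660
Total COGS = $16,960 + $5,660 = $22,620
Ending inventory: 64 @ $22 + 65 @ $24 = $2,968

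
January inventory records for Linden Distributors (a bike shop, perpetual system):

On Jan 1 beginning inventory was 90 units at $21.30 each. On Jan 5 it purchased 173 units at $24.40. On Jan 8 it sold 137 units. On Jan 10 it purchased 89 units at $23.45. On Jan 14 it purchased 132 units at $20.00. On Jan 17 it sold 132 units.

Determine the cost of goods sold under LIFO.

COGS = $5,982.80

Jan 8, 137 sold [LIFO — newest first]: 137 @ $24.40 = $3,342.80
Jan 17, 132 sold [LIFO — newest first]: 132 @ $20.00 = $2,640.00
Total COGS = $3,342.80 + $2,640.00 = $5,982.80
Ending inventory: 90 @ $21.30 + 36 @ $24.40 + 89 @ $23.45 = $4,882.45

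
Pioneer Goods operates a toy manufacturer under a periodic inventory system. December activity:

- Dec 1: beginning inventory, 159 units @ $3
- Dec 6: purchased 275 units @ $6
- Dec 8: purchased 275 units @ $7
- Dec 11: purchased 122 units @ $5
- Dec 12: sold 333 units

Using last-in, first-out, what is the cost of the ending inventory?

Dec 12, 333 sold [LIFO — newest first]: 122 @ $5 + 211 @ $7 = $2,087
Ending inventory: 159 @ $3 + 275 @ $6 + 64 @ $7 = $2,575
Check: goods available $4,662 = COGS $2,087 + ending $2,575

Ending inventory = $2,575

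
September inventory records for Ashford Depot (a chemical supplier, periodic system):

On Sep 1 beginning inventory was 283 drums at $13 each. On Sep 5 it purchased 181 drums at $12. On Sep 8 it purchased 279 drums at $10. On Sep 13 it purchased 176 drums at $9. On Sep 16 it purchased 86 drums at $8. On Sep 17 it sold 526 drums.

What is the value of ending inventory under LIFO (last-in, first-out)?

Sep 17, 526 sold [LIFO — newest first]: 86 @ $8 + 176 @ $9 + 264 @ $10 = $4,912
Ending inventory: 283 @ $13 + 181 @ $12 + 15 @ $10 = $6,001

Ending inventory = $6,001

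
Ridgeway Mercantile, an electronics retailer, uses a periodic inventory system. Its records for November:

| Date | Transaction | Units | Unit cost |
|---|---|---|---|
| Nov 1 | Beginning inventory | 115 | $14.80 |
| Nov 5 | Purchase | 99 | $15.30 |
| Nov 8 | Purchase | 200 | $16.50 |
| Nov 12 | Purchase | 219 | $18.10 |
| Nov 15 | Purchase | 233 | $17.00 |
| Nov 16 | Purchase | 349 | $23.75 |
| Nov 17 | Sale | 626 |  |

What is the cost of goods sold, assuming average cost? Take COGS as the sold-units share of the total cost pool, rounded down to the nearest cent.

Nov 17, sell 626: 626/1215 × $22,730.35 → $11,711.27
Ending inventory (cost pool remaining) = $11,019.08
Check: goods available $22,730.35 = COGS $11,711.27 + ending $11,019.08

COGS = $11,711.27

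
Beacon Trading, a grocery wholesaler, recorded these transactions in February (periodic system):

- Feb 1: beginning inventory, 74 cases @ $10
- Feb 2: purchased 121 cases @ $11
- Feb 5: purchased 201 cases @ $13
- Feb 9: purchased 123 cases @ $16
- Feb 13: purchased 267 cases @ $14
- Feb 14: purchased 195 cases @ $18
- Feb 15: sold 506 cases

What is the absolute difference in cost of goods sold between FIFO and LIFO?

$1,508

FIFO COGS: 74 @ $10 + 121 @ $11 + 201 @ $13 + 110 @ $16 = $6,444
LIFO COGS: 195 @ $18 + 267 @ $14 + 44 @ $16 = $7,952
Difference = |$6,444 − $7,952| = $1,508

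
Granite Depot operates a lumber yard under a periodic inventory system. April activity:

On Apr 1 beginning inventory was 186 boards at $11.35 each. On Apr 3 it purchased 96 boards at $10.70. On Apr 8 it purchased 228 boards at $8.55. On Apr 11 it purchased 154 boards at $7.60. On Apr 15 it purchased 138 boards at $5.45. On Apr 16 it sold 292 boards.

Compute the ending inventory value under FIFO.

Apr 16, 292 sold [FIFO — oldest first]: 186 @ $11.35 + 96 @ $10.70 + 10 @ $8.55 = $3,223.80
Ending inventory: 218 @ $8.55 + 154 @ $7.60 + 138 @ $5.45 = $3,786.40

Ending inventory = $3,786.40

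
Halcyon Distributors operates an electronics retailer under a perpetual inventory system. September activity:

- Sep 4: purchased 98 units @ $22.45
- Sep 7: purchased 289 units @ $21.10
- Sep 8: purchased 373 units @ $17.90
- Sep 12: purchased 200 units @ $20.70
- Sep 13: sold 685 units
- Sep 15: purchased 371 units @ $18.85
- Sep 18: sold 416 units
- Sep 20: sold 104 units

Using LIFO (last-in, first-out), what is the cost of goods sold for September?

Sep 13, 685 sold [LIFO — newest first]: 200 @ $20.70 + 373 @ $17.90 + 112 @ $21.10 = $13,179.90
Sep 18, 416 sold [LIFO — newest first]: 371 @ $18.85 + 45 @ $21.10 = $7,942.85
Sep 20, 104 sold [LIFO — newest first]: 104 @ $21.10 = $2,194.40
Total COGS = $13,179.90 + $7,942.85 + $2,194.40 = $23,317.15
Ending inventory: 98 @ $22.45 + 28 @ $21.10 = $2,790.90

COGS = $23,317.15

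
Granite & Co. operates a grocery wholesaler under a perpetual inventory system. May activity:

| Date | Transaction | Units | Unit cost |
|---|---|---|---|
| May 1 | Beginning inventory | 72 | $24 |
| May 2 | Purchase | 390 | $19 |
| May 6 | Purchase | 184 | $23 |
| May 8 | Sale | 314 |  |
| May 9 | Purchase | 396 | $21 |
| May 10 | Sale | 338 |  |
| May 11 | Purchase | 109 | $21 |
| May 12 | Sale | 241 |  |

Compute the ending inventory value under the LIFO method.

Ending inventory = $5,262

May 8, 314 sold [LIFO — newest first]: 184 @ $23 + 130 @ $19 = $6,702
May 10, 338 sold [LIFO — newest first]: 338 @ $21 = $7,098
May 12, 241 sold [LIFO — newest first]: 109 @ $21 + 58 @ $21 + 74 @ $19 = $4,913
Total COGS = $6,702 + $7,098 + $4,913 = $18,713
Ending inventory: 72 @ $24 + 186 @ $19 = $5,262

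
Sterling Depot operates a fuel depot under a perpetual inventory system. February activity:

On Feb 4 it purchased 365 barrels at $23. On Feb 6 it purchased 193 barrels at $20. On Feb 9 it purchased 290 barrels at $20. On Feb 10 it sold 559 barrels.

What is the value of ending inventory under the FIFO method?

Ending inventory = $5,780

Feb 10, 559 sold [FIFO — oldest first]: 365 @ $23 + 193 @ $20 + 1 @ $20 = $12,275
Ending inventory: 289 @ $20 = $5,780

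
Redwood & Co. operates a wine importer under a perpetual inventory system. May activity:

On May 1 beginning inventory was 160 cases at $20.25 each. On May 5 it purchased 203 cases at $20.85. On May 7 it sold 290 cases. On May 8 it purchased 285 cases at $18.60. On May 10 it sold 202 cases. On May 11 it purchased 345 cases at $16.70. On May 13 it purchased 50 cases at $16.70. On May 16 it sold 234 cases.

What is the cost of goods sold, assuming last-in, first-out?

COGS = $13,659.30

May 7, 290 sold [LIFO — newest first]: 203 @ $20.85 + 87 @ $20.25 = $5,994.30
May 10, 202 sold [LIFO — newest first]: 202 @ $18.60 = $3,757.20
May 16, 234 sold [LIFO — newest first]: 50 @ $16.70 + 184 @ $16.70 = $3,907.80
Total COGS = $5,994.30 + $3,757.20 + $3,907.80 = $13,659.30
Ending inventory: 73 @ $20.25 + 83 @ $18.60 + 161 @ $16.70 = $5,710.75
Check: goods available $19,370.05 = COGS $13,659.30 + ending $5,710.75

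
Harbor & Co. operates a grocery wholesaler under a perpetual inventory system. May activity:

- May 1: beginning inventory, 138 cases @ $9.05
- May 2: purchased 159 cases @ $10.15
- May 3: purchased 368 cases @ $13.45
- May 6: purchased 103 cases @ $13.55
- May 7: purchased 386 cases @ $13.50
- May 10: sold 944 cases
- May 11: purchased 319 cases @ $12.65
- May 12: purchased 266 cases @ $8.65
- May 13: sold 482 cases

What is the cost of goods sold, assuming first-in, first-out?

COGS = $17,859.80

May 10, 944 sold [FIFO — oldest first]: 138 @ $9.05 + 159 @ $10.15 + 368 @ $13.45 + 103 @ $13.55 + 176 @ $13.50 = $11,584.00
May 13, 482 sold [FIFO — oldest first]: 210 @ $13.50 + 272 @ $12.65 = $6,275.80
Total COGS = $11,584.00 + $6,275.80 = $17,859.80
Ending inventory: 47 @ $12.65 + 266 @ $8.65 = $2,895.45
Check: goods available $20,755.25 = COGS $17,859.80 + ending $2,895.45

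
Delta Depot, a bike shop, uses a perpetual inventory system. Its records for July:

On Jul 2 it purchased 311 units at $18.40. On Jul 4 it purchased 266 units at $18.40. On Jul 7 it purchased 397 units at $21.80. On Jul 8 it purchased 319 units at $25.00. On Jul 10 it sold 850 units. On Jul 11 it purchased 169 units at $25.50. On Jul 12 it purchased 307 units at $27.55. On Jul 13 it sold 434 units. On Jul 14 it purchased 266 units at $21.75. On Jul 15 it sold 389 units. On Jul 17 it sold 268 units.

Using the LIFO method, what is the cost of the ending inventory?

Jul 10, 850 sold [LIFO — newest first]: 319 @ $25.00 + 397 @ $21.80 + 134 @ $18.40 = $19,095.20
Jul 13, 434 sold [LIFO — newest first]: 307 @ $27.55 + 127 @ $25.50 = $11,696.35
Jul 15, 389 sold [LIFO — newest first]: 266 @ $21.75 + 42 @ $25.50 + 81 @ $18.40 = $8,346.90
Jul 17, 268 sold [LIFO — newest first]: 51 @ $18.40 + 217 @ $18.40 = $4,931.20
Total COGS = $19,095.20 + $11,696.35 + $8,346.90 + $4,931.20 = $44,069.65
Ending inventory: 94 @ $18.40 = $1,729.60

Ending inventory = $1,729.60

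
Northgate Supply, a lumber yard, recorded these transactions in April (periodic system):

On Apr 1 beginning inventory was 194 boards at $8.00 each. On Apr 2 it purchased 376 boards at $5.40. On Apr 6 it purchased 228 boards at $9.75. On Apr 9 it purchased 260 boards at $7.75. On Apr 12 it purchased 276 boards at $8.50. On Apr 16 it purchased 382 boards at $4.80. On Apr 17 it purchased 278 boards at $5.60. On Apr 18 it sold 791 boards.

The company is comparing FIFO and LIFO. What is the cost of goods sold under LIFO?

FIFO COGS: 194 @ $8.00 + 376 @ $5.40 + 221 @ $9.75 = $5,737.15
LIFO COGS: 278 @ $5.60 + 382 @ $4.80 + 131 @ $8.50 = $4,503.90

COGS = $4,503.90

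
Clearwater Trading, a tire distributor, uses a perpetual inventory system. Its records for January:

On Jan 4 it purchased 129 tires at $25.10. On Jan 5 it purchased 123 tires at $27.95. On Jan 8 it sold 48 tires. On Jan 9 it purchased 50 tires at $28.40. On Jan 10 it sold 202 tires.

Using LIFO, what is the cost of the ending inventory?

Ending inventory = $1,305.20

Jan 8, 48 sold [LIFO — newest first]: 48 @ $27.95 = $1,341.60
Jan 10, 202 sold [LIFO — newest first]: 50 @ $28.40 + 75 @ $27.95 + 77 @ $25.10 = $5,448.95
Total COGS = $1,341.60 + $5,448.95 = $6,790.55
Ending inventory: 52 @ $25.10 = $1,305.20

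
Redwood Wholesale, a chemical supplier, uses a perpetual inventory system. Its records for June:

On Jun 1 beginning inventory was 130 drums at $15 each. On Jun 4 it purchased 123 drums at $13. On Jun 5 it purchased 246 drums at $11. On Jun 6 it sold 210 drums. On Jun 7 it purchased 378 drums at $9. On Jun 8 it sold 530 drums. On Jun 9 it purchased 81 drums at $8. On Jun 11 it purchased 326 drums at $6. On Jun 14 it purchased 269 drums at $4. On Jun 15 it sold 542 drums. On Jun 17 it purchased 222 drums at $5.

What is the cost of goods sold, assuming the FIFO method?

COGS = $12,249

Jun 6, 210 sold [FIFO — oldest first]: 130 @ $15 + 80 @ $13 = $2,990
Jun 8, 530 sold [FIFO — oldest first]: 43 @ $13 + 246 @ $11 + 241 @ $9 = $5,434
Jun 15, 542 sold [FIFO — oldest first]: 137 @ $9 + 81 @ $8 + 324 @ $6 = $3,825
Total COGS = $2,990 + $5,434 + $3,825 = $12,249
Ending inventory: 2 @ $6 + 269 @ $4 + 222 @ $5 = $2,198
Check: goods available $14,447 = COGS $12,249 + ending $2,198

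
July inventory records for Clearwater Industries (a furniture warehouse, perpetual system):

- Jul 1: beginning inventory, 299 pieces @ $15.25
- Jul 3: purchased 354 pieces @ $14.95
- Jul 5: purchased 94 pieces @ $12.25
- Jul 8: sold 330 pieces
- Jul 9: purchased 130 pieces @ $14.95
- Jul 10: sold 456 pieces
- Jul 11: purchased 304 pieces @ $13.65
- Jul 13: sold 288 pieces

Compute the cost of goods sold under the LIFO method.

Jul 8, 330 sold [LIFO — newest first]: 94 @ $12.25 + 236 @ $14.95 = $4,679.70
Jul 10, 456 sold [LIFO — newest first]: 130 @ $14.95 + 118 @ $14.95 + 208 @ $15.25 = $6,879.60
Jul 13, 288 sold [LIFO — newest first]: 288 @ $13.65 = $3,931.20
Total COGS = $4,679.70 + $6,879.60 + $3,931.20 = $15,490.50
Ending inventory: 91 @ $15.25 + 16 @ $13.65 = $1,606.15

COGS = $15,490.50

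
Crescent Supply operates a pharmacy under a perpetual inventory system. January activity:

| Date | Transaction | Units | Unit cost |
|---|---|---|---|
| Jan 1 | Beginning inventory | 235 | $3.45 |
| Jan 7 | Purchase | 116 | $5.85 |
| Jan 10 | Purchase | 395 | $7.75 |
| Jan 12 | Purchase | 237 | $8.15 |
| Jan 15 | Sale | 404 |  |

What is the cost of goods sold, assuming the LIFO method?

Jan 15, 404 sold [LIFO — newest first]: 237 @ $8.15 + 167 @ $7.75 = $3,225.80
Ending inventory: 235 @ $3.45 + 116 @ $5.85 + 228 @ $7.75 = $3,256.35

COGS = $3,225.80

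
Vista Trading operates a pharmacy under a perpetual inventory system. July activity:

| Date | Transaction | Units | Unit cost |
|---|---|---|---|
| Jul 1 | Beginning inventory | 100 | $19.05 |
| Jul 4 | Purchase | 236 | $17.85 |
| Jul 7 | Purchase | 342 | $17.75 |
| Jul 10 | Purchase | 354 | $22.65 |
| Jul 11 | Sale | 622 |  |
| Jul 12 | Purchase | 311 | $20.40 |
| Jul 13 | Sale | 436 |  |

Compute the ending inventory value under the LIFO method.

Ending inventory = $5,207.25

Jul 11, 622 sold [LIFO — newest first]: 354 @ $22.65 + 268 @ $17.75 = $12,775.10
Jul 13, 436 sold [LIFO — newest first]: 311 @ $20.40 + 74 @ $17.75 + 51 @ $17.85 = $8,568.25
Total COGS = $12,775.10 + $8,568.25 = $21,343.35
Ending inventory: 100 @ $19.05 + 185 @ $17.85 = $5,207.25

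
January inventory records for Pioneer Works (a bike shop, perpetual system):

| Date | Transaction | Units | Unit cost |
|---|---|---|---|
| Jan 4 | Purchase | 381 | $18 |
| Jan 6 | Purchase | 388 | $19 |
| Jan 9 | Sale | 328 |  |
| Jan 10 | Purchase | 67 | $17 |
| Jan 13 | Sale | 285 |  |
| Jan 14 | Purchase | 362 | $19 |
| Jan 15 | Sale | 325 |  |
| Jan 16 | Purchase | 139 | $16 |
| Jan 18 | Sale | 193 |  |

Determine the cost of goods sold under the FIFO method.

COGS = $20,974

Jan 9, 328 sold [FIFO — oldest first]: 328 @ $18 = $5,904
Jan 13, 285 sold [FIFO — oldest first]: 53 @ $18 + 232 @ $19 = $5,362
Jan 15, 325 sold [FIFO — oldest first]: 156 @ $19 + 67 @ $17 + 102 @ $19 = $6,041
Jan 18, 193 sold [FIFO — oldest first]: 193 @ $19 = $3,667
Total COGS = $5,904 + $5,362 + $6,041 + $3,667 = $20,974
Ending inventory: 67 @ $19 + 139 @ $16 = $3,497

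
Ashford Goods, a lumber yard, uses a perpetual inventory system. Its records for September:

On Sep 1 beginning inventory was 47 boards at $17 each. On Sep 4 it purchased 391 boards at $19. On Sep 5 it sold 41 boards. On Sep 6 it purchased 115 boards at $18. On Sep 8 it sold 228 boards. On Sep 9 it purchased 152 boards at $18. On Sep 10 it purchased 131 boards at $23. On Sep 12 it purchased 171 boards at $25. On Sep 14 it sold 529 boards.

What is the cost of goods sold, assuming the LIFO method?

Sep 5, 41 sold [LIFO — newest first]: 41 @ $19 = $779
Sep 8, 228 sold [LIFO — newest first]: 115 @ $18 + 113 @ $19 = $4,217
Sep 14, 529 sold [LIFO — newest first]: 171 @ $25 + 131 @ $23 + 152 @ $18 + 75 @ $19 = $11,449
Total COGS = $779 + $4,217 + $11,449 = $16,445
Ending inventory: 47 @ $17 + 162 @ $19 = $3,877

COGS = $16,445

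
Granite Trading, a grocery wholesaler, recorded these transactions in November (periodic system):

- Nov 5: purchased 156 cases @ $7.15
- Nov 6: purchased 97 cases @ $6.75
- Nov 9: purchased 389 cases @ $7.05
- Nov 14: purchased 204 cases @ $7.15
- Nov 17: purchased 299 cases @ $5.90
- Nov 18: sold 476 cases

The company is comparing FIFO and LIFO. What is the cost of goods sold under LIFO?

COGS = $3,029.65

FIFO COGS: 156 @ $7.15 + 97 @ $6.75 + 223 @ $7.05 = $3,342.30
LIFO COGS: 299 @ $5.90 + 177 @ $7.15 = $3,029.65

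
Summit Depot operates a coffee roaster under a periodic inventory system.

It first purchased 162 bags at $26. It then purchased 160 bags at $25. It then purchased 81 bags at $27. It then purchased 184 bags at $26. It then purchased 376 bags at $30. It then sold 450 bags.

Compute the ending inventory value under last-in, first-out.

Ending inventory = $13,259

Sale 1 (450) [LIFO — newest first]: 376 @ $30 + 74 @ $26 = $13,204
Ending inventory: 162 @ $26 + 160 @ $25 + 81 @ $27 + 110 @ $26 = $13,259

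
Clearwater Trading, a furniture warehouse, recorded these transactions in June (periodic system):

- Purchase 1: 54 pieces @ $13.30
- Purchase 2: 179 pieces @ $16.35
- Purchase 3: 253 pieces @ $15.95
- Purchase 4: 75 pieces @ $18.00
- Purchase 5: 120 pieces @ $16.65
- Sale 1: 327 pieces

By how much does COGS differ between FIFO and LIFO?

FIFO COGS: 54 @ $13.30 + 179 @ $16.35 + 94 @ $15.95 = $5,144.15
LIFO COGS: 120 @ $16.65 + 75 @ $18.00 + 132 @ $15.95 = $5,453.40
Difference = |$5,144.15 − $5,453.40| = $309.25

$309.25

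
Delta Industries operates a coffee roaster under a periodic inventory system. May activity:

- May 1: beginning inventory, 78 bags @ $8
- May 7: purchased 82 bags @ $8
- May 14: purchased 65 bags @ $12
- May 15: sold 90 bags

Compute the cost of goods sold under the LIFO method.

May 15, 90 sold [LIFO — newest first]: 65 @ $12 + 25 @ $8 = $980
Ending inventory: 78 @ $8 + 57 @ $8 = $1,080
Check: goods available $2,060 = COGS $980 + ending $1,080

COGS = $980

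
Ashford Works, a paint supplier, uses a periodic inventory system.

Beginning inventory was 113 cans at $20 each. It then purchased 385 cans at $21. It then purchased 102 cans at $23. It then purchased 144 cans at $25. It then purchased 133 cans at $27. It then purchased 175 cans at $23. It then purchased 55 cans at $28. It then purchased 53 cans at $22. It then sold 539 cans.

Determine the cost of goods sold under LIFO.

Sale 1 (539) [LIFO — newest first]: 53 @ $22 + 55 @ $28 + 175 @ $23 + 133 @ $27 + 123 @ $25 = $13,397
Ending inventory: 113 @ $20 + 385 @ $21 + 102 @ $23 + 21 @ $25 = $13,216
Check: goods available $26,613 = COGS $13,397 + ending $13,216

COGS = $13,397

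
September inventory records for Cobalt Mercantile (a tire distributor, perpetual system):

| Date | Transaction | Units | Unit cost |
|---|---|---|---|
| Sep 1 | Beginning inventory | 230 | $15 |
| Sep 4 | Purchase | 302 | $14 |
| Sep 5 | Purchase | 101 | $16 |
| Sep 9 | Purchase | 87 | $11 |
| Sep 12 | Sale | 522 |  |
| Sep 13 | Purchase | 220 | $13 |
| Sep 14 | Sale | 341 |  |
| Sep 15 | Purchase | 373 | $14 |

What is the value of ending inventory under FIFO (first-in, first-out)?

Sep 12, 522 sold [FIFO — oldest first]: 230 @ $15 + 292 @ $14 = $7,538
Sep 14, 341 sold [FIFO — oldest first]: 10 @ $14 + 101 @ $16 + 87 @ $11 + 143 @ $13 = $4,572
Total COGS = $7,538 + $4,572 = $12,110
Ending inventory: 77 @ $13 + 373 @ $14 = $6,223

Ending inventory = $6,223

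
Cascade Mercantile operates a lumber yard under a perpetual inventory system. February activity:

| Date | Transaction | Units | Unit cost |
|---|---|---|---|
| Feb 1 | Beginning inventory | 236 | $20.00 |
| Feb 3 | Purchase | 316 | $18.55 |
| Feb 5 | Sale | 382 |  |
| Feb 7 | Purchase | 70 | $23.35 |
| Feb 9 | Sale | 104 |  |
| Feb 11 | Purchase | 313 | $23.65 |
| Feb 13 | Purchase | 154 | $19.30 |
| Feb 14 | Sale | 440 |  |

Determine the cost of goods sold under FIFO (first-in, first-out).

COGS = $19,405.90

Feb 5, 382 sold [FIFO — oldest first]: 236 @ $20.00 + 146 @ $18.55 = $7,428.30
Feb 9, 104 sold [FIFO — oldest first]: 104 @ $18.55 = $1,929.20
Feb 14, 440 sold [FIFO — oldest first]: 66 @ $18.55 + 70 @ $23.35 + 304 @ $23.65 = $10,048.40
Total COGS = $7,428.30 + $1,929.20 + $10,048.40 = $19,405.90
Ending inventory: 9 @ $23.65 + 154 @ $19.30 = $3,185.05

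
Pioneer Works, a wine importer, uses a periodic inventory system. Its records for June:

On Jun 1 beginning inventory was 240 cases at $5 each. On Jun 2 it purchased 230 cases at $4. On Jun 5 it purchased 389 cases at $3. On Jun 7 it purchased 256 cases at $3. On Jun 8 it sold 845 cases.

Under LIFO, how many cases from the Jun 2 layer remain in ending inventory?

30

Jun 8, 845 sold [LIFO — newest first]: 256 @ $3 + 389 @ $3 + 200 @ $4 = $2,735
Ending inventory: 240 @ $5 + 30 @ $4 = $1,320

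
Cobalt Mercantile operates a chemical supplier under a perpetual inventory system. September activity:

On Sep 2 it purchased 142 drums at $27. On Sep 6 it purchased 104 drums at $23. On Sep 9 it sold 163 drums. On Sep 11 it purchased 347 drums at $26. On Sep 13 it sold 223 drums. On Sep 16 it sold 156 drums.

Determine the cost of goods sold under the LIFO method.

Sep 9, 163 sold [LIFO — newest first]: 104 @ $23 + 59 @ $27 = $3,985
Sep 13, 223 sold [LIFO — newest first]: 223 @ $26 = $5,798
Sep 16, 156 sold [LIFO — newest first]: 124 @ $26 + 32 @ $27 = $4,088
Total COGS = $3,985 + $5,798 + $4,088 = $13,871
Ending inventory: 51 @ $27 = $1,377
Check: goods available $15,248 = COGS $13,871 + ending $1,377

COGS = $13,871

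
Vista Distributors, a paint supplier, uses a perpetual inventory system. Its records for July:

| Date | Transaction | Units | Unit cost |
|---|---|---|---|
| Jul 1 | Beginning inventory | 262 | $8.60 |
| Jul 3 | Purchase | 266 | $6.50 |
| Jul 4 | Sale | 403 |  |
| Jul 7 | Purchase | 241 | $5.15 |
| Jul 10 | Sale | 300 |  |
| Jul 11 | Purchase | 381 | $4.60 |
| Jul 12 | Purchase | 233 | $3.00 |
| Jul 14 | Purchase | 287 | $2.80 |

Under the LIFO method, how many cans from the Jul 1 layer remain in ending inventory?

66

Jul 4, 403 sold [LIFO — newest first]: 266 @ $6.50 + 137 @ $8.60 = $2,907.20
Jul 10, 300 sold [LIFO — newest first]: 241 @ $5.15 + 59 @ $8.60 = $1,748.55
Total COGS = $2,907.20 + $1,748.55 = $4,655.75
Ending inventory: 66 @ $8.60 + 381 @ $4.60 + 233 @ $3.00 + 287 @ $2.80 = $3,822.80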